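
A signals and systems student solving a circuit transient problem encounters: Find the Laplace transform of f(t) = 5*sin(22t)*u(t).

Standard pair: sin(wt)*u(t) <-> w/(s^2+w^2)
With w = 22: L{5*sin(22t)*u(t)} = 110/(s^2+484)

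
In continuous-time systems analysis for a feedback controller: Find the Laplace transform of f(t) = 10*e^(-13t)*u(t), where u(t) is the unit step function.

Standard Laplace transform pair:
e^(-at)*u(t) <-> 1/(s+a)
With a = 13: L{10*e^(-13t)*u(t)} = 10/(s+13), ROC: Re(s) > -13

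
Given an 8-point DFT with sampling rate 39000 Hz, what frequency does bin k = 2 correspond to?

The frequency of DFT bin k is: f_k = k * f_s / N
f_2 = 2 * 39000 / 8 = 9750 Hz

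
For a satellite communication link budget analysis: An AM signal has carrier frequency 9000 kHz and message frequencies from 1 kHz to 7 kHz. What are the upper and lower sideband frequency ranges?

Upper sideband (USB) = fc + [fm_low, fm_high] = 9000 + [1, 7] = [9001, 9007] kHz
Lower sideband (LSB) = fc - [fm_high, fm_low] = 9000 - [7, 1] = [8993, 8999] kHz
Total occupied spectrum: 8993 kHz to 9007 kHz (plus carrier at 9000 kHz)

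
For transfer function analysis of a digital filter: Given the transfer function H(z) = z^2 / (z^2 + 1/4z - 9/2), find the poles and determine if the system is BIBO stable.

Poles are roots of the denominator: z^2 + 1/4z - 9/2 = 0.
Quadratic formula: z = [-(1/4) +/- sqrt((1/4)^2 - 4*(-9/2))] / 2
Discriminant = 1/16 + 18 = 289/16; sqrt = 17/4.
z = (-1/4 +/- 17/4) / 2 => z = 2 or z = -9/4.
|p1| = 9/4, |p2| = 2.
For BIBO stability, all poles must lie inside the unit circle (|p| < 1).
System is UNSTABLE since at least one |p| >= 1.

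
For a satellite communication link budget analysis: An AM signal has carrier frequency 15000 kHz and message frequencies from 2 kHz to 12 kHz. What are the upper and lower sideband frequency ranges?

Upper sideband (USB) = fc + [fm_low, fm_high] = 15000 + [2, 12] = [15002, 15012] kHz
Lower sideband (LSB) = fc - [fm_high, fm_low] = 15000 - [12, 2] = [14988, 14998] kHz
Total occupied spectrum: 14988 kHz to 15012 kHz (plus carrier at 15000 kHz)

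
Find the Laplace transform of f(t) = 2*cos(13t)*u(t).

Standard pair: cos(wt)*u(t) <-> s/(s^2+w^2)
With w = 13: L{2*cos(13t)*u(t)} = 2s/(s^2+169)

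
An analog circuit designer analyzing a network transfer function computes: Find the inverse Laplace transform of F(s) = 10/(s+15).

Standard pair: k/(s+a) <-> k*e^(-at)*u(t)
With k=10, a=15: f(t) = 10*e^(-15t)*u(t)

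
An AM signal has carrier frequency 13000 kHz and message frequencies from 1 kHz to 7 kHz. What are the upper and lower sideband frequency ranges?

Upper sideband (USB) = fc + [fm_low, fm_high] = 13000 + [1, 7] = [13001, 13007] kHz
Lower sideband (LSB) = fc - [fm_high, fm_low] = 13000 - [7, 1] = [12993, 12999] kHz
Total occupied spectrum: 12993 kHz to 13007 kHz (plus carrier at 13000 kHz)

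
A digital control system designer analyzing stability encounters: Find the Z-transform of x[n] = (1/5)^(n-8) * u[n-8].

Time-shifting property: if X(z) = Z{x[n]}, then Z{x[n-d]} = z^(-d) * X(z)
X(z) = z/(z - 1/5) for x[n] = (1/5)^n * u[n]
Z{x[n-8]} = z^(-8) * z/(z - 1/5) = z^(-7)/(z - 1/5)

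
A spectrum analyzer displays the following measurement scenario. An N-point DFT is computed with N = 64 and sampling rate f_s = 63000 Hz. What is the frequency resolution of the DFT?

DFT frequency resolution = f_s / N
= 63000 / 64 = 7875/8 Hz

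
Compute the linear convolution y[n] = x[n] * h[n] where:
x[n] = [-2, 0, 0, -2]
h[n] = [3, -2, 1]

y[n] = sum_k x[k]*h[n-k]. Output length = len(x) + len(h) - 1 = 4 + 3 - 1 = 6.
y[0] = -2*3 = -6
y[1] = 0*3 + -2*-2 = 4
y[2] = 0*3 + 0*-2 + -2*1 = -2
y[3] = -2*3 + 0*-2 + 0*1 = -6
y[4] = -2*-2 + 0*1 = 4
y[5] = -2*1 = -2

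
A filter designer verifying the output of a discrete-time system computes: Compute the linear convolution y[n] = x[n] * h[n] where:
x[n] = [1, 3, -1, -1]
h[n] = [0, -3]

y[n] = sum_k x[k]*h[n-k]. Output length = len(x) + len(h) - 1 = 4 + 2 - 1 = 5.
y[0] = 1*0 = 0
y[1] = 3*0 + 1*-3 = -3
y[2] = -1*0 + 3*-3 = -9
y[3] = -1*0 + -1*-3 = 3
y[4] = -1*-3 = 3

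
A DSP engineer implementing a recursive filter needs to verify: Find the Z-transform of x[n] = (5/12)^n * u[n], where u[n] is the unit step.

The Z-transform of a^n * u[n] is z/(z-a) for |z| > |a|.
Here a = 5/12, so X(z) = z/(z - (5/12)) = 12z/(12z - 5)
ROC: |z| > 5/12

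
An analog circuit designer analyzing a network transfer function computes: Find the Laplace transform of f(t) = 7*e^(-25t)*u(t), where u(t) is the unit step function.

Standard Laplace transform pair:
e^(-at)*u(t) <-> 1/(s+a)
With a = 25: L{7*e^(-25t)*u(t)} = 7/(s+25), ROC: Re(s) > -25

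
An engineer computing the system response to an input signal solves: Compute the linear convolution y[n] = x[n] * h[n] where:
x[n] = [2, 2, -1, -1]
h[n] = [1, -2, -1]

y[n] = sum_k x[k]*h[n-k]. Output length = len(x) + len(h) - 1 = 4 + 3 - 1 = 6.
y[0] = 2*1 = 2
y[1] = 2*1 + 2*-2 = -2
y[2] = -1*1 + 2*-2 + 2*-1 = -7
y[3] = -1*1 + -1*-2 + 2*-1 = -1
y[4] = -1*-2 + -1*-1 = 3
y[5] = -1*-1 = 1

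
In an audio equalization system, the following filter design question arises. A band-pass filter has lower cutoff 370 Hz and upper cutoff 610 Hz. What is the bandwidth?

Bandwidth = f_high - f_low
= 610 Hz - 370 Hz = 240 Hz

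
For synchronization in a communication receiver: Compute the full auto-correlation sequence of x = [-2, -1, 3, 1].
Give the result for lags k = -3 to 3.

r_xx[k] = sum_m x[m]*x[m+k], indexed from 0, for k = -3 to 3:
  r_xx[-3] = x[3]*x[0] = -2
  r_xx[-2] = x[2]*x[0] + x[3]*x[1] = -7
  r_xx[-1] = x[1]*x[0] + x[2]*x[1] + x[3]*x[2] = 2
  r_xx[0] = x[0]*x[0] + x[1]*x[1] + x[2]*x[2] + x[3]*x[3] = 15
  r_xx[1] = x[0]*x[1] + x[1]*x[2] + x[2]*x[3] = 2
  r_xx[2] = x[0]*x[2] + x[1]*x[3] = -7
  r_xx[3] = x[0]*x[3] = -2
r_xx = [-2, -7, 2, 15, 2, -7, -2]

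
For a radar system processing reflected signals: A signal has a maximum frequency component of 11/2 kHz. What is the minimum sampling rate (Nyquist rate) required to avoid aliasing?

By the Nyquist-Shannon sampling theorem,
the minimum sampling rate (Nyquist rate) must be at least 2 * f_max.
Nyquist rate = 2 * 11/2 kHz = 11 kHz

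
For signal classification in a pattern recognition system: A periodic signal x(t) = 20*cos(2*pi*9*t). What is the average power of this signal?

Average power of A*cos(wt) is A^2/2.
P = 20^2 / 2 = 400/2 = 200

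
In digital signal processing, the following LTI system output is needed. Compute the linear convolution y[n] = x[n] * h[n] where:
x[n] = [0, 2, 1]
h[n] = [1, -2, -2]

y[n] = sum_k x[k]*h[n-k]. Output length = len(x) + len(h) - 1 = 3 + 3 - 1 = 5.
y[0] = 0*1 = 0
y[1] = 2*1 + 0*-2 = 2
y[2] = 1*1 + 2*-2 + 0*-2 = -3
y[3] = 1*-2 + 2*-2 = -6
y[4] = 1*-2 = -2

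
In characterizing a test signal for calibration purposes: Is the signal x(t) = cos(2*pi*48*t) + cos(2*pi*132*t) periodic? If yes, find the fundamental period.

f1 = 48 Hz, f2 = 132 Hz
Period T1 = 1/48, T2 = 1/132
Ratio T1/T2 = 132/48, which is rational.
The signal is periodic with fundamental period T = 1/GCD(48,132) = 1/12 s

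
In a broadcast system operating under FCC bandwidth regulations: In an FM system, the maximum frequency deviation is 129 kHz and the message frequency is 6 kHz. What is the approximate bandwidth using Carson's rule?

Carson's rule: BW = 2*(delta_f + f_m)
= 2*(129 + 6) kHz = 270 kHz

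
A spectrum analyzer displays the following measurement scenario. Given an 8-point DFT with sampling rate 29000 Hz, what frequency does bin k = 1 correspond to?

The frequency of DFT bin k is: f_k = k * f_s / N
f_1 = 1 * 29000 / 8 = 3625 Hz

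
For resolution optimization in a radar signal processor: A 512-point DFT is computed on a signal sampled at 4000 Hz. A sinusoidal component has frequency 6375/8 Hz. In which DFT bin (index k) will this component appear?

DFT frequency resolution = f_s/N = 4000/512 = 125/16 Hz
Bin index k = f_signal / resolution = 6375/8 / 125/16 = 102
The signal frequency 6375/8 Hz falls in DFT bin k = 102.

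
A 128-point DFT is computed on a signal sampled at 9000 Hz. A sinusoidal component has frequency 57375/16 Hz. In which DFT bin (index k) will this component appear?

DFT frequency resolution = f_s/N = 9000/128 = 1125/16 Hz
Bin index k = f_signal / resolution = 57375/16 / 1125/16 = 51
The signal frequency 57375/16 Hz falls in DFT bin k = 51.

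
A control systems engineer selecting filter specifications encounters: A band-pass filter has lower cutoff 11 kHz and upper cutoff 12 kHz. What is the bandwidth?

Bandwidth = f_high - f_low
= 12 kHz - 11 kHz = 1 kHz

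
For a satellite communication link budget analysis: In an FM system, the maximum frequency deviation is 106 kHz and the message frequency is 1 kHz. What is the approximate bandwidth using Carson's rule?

Carson's rule: BW = 2*(delta_f + f_m)
= 2*(106 + 1) kHz = 214 kHz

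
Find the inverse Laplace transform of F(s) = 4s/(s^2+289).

Standard pair: s/(s^2+w^2) <-> cos(wt)*u(t)
With k=4, w=17: f(t) = 4*cos(17t)*u(t)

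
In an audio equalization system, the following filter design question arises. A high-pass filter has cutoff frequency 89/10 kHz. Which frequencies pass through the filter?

A high-pass filter passes all frequencies above the cutoff frequency 89/10 kHz and attenuates lower frequencies.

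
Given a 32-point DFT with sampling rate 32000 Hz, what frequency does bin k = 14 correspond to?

The frequency of DFT bin k is: f_k = k * f_s / N
f_14 = 14 * 32000 / 32 = 14000 Hz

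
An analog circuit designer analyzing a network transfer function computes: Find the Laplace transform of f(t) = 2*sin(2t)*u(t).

Standard pair: sin(wt)*u(t) <-> w/(s^2+w^2)
With w = 2: L{2*sin(2t)*u(t)} = 4/(s^2+4)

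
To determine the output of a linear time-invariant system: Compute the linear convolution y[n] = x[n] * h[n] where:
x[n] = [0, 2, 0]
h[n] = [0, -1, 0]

y[n] = sum_k x[k]*h[n-k]. Output length = len(x) + len(h) - 1 = 3 + 3 - 1 = 5.
y[0] = 0*0 = 0
y[1] = 2*0 + 0*-1 = 0
y[2] = 0*0 + 2*-1 + 0*0 = -2
y[3] = 0*-1 + 2*0 = 0
y[4] = 0*0 = 0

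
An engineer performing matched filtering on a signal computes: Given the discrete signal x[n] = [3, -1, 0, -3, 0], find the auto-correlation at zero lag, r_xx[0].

The auto-correlation at zero lag r_xx[0] equals the signal energy.
r_xx[0] = sum of x[n]^2 = 3^2 + (-1)^2 + 0^2 + (-3)^2 + 0^2
= 9 + 1 + 0 + 9 + 0 = 19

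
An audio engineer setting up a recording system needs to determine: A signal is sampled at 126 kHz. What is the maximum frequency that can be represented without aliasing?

The maximum frequency that can be represented without aliasing
is the Nyquist frequency: f_max = f_s / 2 = 126 kHz / 2 = 63 kHz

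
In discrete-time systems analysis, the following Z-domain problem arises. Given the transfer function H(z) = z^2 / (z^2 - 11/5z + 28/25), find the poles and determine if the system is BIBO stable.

Poles are roots of the denominator: z^2 - 11/5z + 28/25 = 0.
Quadratic formula: z = [-(-11/5) +/- sqrt((-11/5)^2 - 4*(28/25))] / 2
Discriminant = 121/25 - 112/25 = 9/25; sqrt = 3/5.
z = (11/5 +/- 3/5) / 2 => z = 7/5 or z = 4/5.
|p1| = 7/5, |p2| = 4/5.
For BIBO stability, all poles must lie inside the unit circle (|p| < 1).
System is UNSTABLE since at least one |p| >= 1.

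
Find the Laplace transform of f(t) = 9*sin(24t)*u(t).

Standard pair: sin(wt)*u(t) <-> w/(s^2+w^2)
With w = 24: L{9*sin(24t)*u(t)} = 216/(s^2+576)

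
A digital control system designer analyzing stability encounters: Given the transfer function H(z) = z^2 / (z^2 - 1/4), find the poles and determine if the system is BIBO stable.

Poles are roots of the denominator: z^2 - 1/4 = 0.
Quadratic formula: z = [-(0) +/- sqrt((0)^2 - 4*(-1/4))] / 2
Discriminant = 0 + 1 = 1; sqrt = 1.
z = (0 +/- 1) / 2 => z = 1/2 or z = -1/2.
|p1| = 1/2, |p2| = 1/2.
For BIBO stability, all poles must lie inside the unit circle (|p| < 1).
System is STABLE since both |p| < 1.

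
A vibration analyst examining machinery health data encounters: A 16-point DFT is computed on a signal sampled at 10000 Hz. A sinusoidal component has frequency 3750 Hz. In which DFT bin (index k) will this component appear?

DFT frequency resolution = f_s/N = 10000/16 = 625 Hz
Bin index k = f_signal / resolution = 3750 / 625 = 6
The signal frequency 3750 Hz falls in DFT bin k = 6.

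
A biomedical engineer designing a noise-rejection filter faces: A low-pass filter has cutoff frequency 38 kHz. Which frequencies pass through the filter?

A low-pass filter passes all frequencies below the cutoff frequency 38 kHz and attenuates higher frequencies.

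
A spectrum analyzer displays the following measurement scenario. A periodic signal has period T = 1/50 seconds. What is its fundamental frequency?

The fundamental frequency is the reciprocal of the period.
f = 1/T = 1/(1/50) = 50 Hz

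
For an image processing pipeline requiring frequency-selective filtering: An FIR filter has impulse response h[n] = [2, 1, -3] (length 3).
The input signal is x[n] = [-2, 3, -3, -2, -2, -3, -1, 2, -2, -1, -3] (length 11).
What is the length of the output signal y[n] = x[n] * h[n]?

For linear convolution, the output length is:
len(y) = len(x) + len(h) - 1 = 11 + 3 - 1 = 13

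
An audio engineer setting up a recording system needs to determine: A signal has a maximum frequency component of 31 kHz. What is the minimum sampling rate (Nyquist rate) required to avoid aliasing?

By the Nyquist-Shannon sampling theorem,
the minimum sampling rate (Nyquist rate) must be at least 2 * f_max.
Nyquist rate = 2 * 31 kHz = 62 kHz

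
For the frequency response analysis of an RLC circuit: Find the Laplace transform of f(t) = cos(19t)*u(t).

Standard pair: cos(wt)*u(t) <-> s/(s^2+w^2)
With w = 19: L{cos(19t)*u(t)} = s/(s^2+361)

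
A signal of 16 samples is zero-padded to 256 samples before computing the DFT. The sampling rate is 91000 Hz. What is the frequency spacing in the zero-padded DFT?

Original DFT: N = 16, resolution = f_s/N = 91000/16 = 11375/2 Hz
Zero-padded DFT: N = 256, resolution = f_s/N = 91000/256 = 11375/32 Hz
Zero-padding interpolates the spectrum (finer frequency grid)
but does NOT improve the true spectral resolution (ability to resolve close frequencies).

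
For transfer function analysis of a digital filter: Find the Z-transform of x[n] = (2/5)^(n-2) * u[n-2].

Time-shifting property: if X(z) = Z{x[n]}, then Z{x[n-d]} = z^(-d) * X(z)
X(z) = z/(z - 2/5) for x[n] = (2/5)^n * u[n]
Z{x[n-2]} = z^(-2) * z/(z - 2/5) = z^(-1)/(z - 2/5)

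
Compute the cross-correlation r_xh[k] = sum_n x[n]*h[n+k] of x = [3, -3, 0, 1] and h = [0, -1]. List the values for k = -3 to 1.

Both sequences indexed from 0 and zero outside their support.
Lags with overlap: k = -3 to 1.
  r_xh[-3] = x[3]*h[0] = 0
  r_xh[-2] = x[2]*h[0] + x[3]*h[1] = -1
  r_xh[-1] = x[1]*h[0] + x[2]*h[1] = 0
  r_xh[0] = x[0]*h[0] + x[1]*h[1] = 3
  r_xh[1] = x[0]*h[1] = -3
r_xh = [0, -1, 0, 3, -3] (for k = -3, ..., 1)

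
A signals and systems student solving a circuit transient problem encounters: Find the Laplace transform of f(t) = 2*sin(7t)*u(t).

Standard pair: sin(wt)*u(t) <-> w/(s^2+w^2)
With w = 7: L{2*sin(7t)*u(t)} = 14/(s^2+49)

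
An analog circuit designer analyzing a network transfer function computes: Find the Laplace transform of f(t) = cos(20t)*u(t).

Standard pair: cos(wt)*u(t) <-> s/(s^2+w^2)
With w = 20: L{cos(20t)*u(t)} = s/(s^2+400)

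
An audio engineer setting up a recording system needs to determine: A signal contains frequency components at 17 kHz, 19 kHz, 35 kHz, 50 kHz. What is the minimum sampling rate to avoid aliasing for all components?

The highest frequency component is f_max = 50 kHz.
Nyquist rate = 2 * f_max = 2 * 50 kHz = 100 kHz.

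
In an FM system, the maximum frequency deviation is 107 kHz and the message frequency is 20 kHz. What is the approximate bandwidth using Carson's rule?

Carson's rule: BW = 2*(delta_f + f_m)
= 2*(107 + 20) kHz = 254 kHz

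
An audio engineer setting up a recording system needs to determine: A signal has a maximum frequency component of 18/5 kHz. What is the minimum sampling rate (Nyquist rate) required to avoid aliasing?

By the Nyquist-Shannon sampling theorem,
the minimum sampling rate (Nyquist rate) must be at least 2 * f_max.
Nyquist rate = 2 * 18/5 kHz = 36/5 kHz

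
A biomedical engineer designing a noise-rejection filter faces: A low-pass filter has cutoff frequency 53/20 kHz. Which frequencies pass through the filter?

A low-pass filter passes all frequencies below the cutoff frequency 53/20 kHz and attenuates higher frequencies.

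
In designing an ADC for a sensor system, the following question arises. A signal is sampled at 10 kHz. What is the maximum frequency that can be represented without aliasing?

The maximum frequency that can be represented without aliasing
is the Nyquist frequency: f_max = f_s / 2 = 10 kHz / 2 = 5 kHz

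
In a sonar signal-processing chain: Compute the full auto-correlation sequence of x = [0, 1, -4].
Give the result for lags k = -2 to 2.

r_xx[k] = sum_m x[m]*x[m+k], indexed from 0, for k = -2 to 2:
  r_xx[-2] = x[2]*x[0] = 0
  r_xx[-1] = x[1]*x[0] + x[2]*x[1] = -4
  r_xx[0] = x[0]*x[0] + x[1]*x[1] + x[2]*x[2] = 17
  r_xx[1] = x[0]*x[1] + x[1]*x[2] = -4
  r_xx[2] = x[0]*x[2] = 0
r_xx = [0, -4, 17, -4, 0]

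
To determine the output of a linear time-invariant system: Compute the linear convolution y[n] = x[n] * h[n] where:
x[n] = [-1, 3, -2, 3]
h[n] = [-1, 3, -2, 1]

y[n] = sum_k x[k]*h[n-k]. Output length = len(x) + len(h) - 1 = 4 + 4 - 1 = 7.
y[0] = -1*-1 = 1
y[1] = 3*-1 + -1*3 = -6
y[2] = -2*-1 + 3*3 + -1*-2 = 13
y[3] = 3*-1 + -2*3 + 3*-2 + -1*1 = -16
y[4] = 3*3 + -2*-2 + 3*1 = 16
y[5] = 3*-2 + -2*1 = -8
y[6] = 3*1 = 3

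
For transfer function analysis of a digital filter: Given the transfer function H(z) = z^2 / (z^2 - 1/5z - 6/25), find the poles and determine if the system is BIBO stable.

Poles are roots of the denominator: z^2 - 1/5z - 6/25 = 0.
Quadratic formula: z = [-(-1/5) +/- sqrt((-1/5)^2 - 4*(-6/25))] / 2
Discriminant = 1/25 + 24/25 = 1; sqrt = 1.
z = (1/5 +/- 1) / 2 => z = 3/5 or z = -2/5.
|p1| = 3/5, |p2| = 2/5.
For BIBO stability, all poles must lie inside the unit circle (|p| < 1).
System is STABLE since both |p| < 1.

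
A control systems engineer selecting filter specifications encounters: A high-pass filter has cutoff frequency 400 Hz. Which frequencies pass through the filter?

A high-pass filter passes all frequencies above the cutoff frequency 400 Hz and attenuates lower frequencies.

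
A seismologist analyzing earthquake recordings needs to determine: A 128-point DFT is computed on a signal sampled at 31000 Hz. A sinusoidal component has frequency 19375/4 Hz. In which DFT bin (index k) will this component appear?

DFT frequency resolution = f_s/N = 31000/128 = 3875/16 Hz
Bin index k = f_signal / resolution = 19375/4 / 3875/16 = 20
The signal frequency 19375/4 Hz falls in DFT bin k = 20.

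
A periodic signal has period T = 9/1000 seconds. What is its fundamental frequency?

The fundamental frequency is the reciprocal of the period.
f = 1/T = 1/(9/1000) = 1000/9 Hz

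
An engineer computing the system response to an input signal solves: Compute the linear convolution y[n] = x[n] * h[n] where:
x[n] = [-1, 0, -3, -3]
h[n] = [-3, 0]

y[n] = sum_k x[k]*h[n-k]. Output length = len(x) + len(h) - 1 = 4 + 2 - 1 = 5.
y[0] = -1*-3 = 3
y[1] = 0*-3 + -1*0 = 0
y[2] = -3*-3 + 0*0 = 9
y[3] = -3*-3 + -3*0 = 9
y[4] = -3*0 = 0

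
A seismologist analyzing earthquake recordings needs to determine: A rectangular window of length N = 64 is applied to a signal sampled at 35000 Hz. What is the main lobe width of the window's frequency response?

For a rectangular window of length N,
the main lobe width in frequency is 2*f_s/N.
= 2*35000/64 = 4375/4 Hz
This determines the minimum frequency separation for resolving two sinusoids.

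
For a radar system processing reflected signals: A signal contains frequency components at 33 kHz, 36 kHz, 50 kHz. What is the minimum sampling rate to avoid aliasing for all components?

The highest frequency component is f_max = 50 kHz.
Nyquist rate = 2 * f_max = 2 * 50 kHz = 100 kHz.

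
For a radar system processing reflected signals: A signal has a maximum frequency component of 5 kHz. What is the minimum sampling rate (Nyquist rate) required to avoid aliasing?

By the Nyquist-Shannon sampling theorem,
the minimum sampling rate (Nyquist rate) must be at least 2 * f_max.
Nyquist rate = 2 * 5 kHz = 10 kHz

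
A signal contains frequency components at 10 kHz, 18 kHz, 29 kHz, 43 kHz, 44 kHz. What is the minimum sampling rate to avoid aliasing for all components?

The highest frequency component is f_max = 44 kHz.
Nyquist rate = 2 * f_max = 2 * 44 kHz = 88 kHz.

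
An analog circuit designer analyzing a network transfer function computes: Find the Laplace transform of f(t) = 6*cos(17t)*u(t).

Standard pair: cos(wt)*u(t) <-> s/(s^2+w^2)
With w = 17: L{6*cos(17t)*u(t)} = 6s/(s^2+289)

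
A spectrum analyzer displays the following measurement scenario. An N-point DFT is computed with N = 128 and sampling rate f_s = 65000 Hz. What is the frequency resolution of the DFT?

DFT frequency resolution = f_s / N
= 65000 / 128 = 8125/16 Hz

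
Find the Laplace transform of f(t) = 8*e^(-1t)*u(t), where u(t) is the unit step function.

Standard Laplace transform pair:
e^(-at)*u(t) <-> 1/(s+a)
With a = 1: L{8*e^(-1t)*u(t)} = 8/(s+1), ROC: Re(s) > -1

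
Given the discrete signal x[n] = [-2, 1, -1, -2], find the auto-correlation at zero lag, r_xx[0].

The auto-correlation at zero lag r_xx[0] equals the signal energy.
r_xx[0] = sum of x[n]^2 = (-2)^2 + 1^2 + (-1)^2 + (-2)^2
= 4 + 1 + 1 + 4 = 10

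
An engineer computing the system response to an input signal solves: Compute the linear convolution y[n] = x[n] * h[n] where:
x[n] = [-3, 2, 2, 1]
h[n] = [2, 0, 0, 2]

y[n] = sum_k x[k]*h[n-k]. Output length = len(x) + len(h) - 1 = 4 + 4 - 1 = 7.
y[0] = -3*2 = -6
y[1] = 2*2 + -3*0 = 4
y[2] = 2*2 + 2*0 + -3*0 = 4
y[3] = 1*2 + 2*0 + 2*0 + -3*2 = -4
y[4] = 1*0 + 2*0 + 2*2 = 4
y[5] = 1*0 + 2*2 = 4
y[6] = 1*2 = 2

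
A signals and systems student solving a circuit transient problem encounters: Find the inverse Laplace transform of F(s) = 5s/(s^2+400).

Standard pair: s/(s^2+w^2) <-> cos(wt)*u(t)
With k=5, w=20: f(t) = 5*cos(20t)*u(t)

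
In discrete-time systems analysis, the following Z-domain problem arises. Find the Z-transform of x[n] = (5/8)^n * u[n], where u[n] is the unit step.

The Z-transform of a^n * u[n] is z/(z-a) for |z| > |a|.
Here a = 5/8, so X(z) = z/(z - (5/8)) = 8z/(8z - 5)
ROC: |z| > 5/8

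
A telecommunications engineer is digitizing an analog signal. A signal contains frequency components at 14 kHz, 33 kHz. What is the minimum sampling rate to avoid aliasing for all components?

The highest frequency component is f_max = 33 kHz.
Nyquist rate = 2 * f_max = 2 * 33 kHz = 66 kHz.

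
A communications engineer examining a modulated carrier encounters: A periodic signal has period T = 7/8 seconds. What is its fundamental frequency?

The fundamental frequency is the reciprocal of the period.
f = 1/T = 1/(7/8) = 8/7 Hz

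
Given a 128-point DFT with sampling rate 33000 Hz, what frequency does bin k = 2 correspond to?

The frequency of DFT bin k is: f_k = k * f_s / N
f_2 = 2 * 33000 / 128 = 4125/8 Hz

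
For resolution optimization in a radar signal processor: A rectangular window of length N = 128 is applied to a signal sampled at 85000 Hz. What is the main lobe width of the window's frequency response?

For a rectangular window of length N,
the main lobe width in frequency is 2*f_s/N.
= 2*85000/128 = 10625/8 Hz
This determines the minimum frequency separation for resolving two sinusoids.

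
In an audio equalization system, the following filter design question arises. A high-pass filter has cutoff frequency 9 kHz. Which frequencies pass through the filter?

A high-pass filter passes all frequencies above the cutoff frequency 9 kHz and attenuates lower frequencies.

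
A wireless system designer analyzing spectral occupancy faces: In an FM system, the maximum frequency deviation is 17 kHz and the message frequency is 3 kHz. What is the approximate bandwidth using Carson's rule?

Carson's rule: BW = 2*(delta_f + f_m)
= 2*(17 + 3) kHz = 40 kHz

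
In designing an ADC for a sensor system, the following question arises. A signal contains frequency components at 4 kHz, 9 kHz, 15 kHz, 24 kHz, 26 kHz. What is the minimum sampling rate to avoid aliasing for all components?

The highest frequency component is f_max = 26 kHz.
Nyquist rate = 2 * f_max = 2 * 26 kHz = 52 kHz.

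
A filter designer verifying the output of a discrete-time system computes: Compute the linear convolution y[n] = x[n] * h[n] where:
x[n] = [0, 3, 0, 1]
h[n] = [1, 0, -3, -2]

y[n] = sum_k x[k]*h[n-k]. Output length = len(x) + len(h) - 1 = 4 + 4 - 1 = 7.
y[0] = 0*1 = 0
y[1] = 3*1 + 0*0 = 3
y[2] = 0*1 + 3*0 + 0*-3 = 0
y[3] = 1*1 + 0*0 + 3*-3 + 0*-2 = -8
y[4] = 1*0 + 0*-3 + 3*-2 = -6
y[5] = 1*-3 + 0*-2 = -3
y[6] = 1*-2 = -2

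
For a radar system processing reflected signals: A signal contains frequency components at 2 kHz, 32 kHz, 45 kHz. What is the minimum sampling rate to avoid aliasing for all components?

The highest frequency component is f_max = 45 kHz.
Nyquist rate = 2 * f_max = 2 * 45 kHz = 90 kHz.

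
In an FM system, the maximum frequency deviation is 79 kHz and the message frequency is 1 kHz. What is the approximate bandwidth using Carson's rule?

Carson's rule: BW = 2*(delta_f + f_m)
= 2*(79 + 1) kHz = 160 kHz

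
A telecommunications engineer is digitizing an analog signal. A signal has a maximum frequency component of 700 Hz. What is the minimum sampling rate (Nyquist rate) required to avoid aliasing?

By the Nyquist-Shannon sampling theorem,
the minimum sampling rate (Nyquist rate) must be at least 2 * f_max.
Nyquist rate = 2 * 700 Hz = 1400 Hz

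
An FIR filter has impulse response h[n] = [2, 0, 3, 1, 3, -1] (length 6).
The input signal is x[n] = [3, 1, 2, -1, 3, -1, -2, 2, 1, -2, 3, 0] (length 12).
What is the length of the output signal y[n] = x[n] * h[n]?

For linear convolution, the output length is:
len(y) = len(x) + len(h) - 1 = 12 + 6 - 1 = 17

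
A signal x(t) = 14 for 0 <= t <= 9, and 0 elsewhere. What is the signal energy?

Energy = integral of |x(t)|^2 dt over the signal duration
= 14^2 * 9 = 196 * 9 = 1764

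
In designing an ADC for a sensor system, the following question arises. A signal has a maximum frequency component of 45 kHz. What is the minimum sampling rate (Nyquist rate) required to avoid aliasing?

By the Nyquist-Shannon sampling theorem,
the minimum sampling rate (Nyquist rate) must be at least 2 * f_max.
Nyquist rate = 2 * 45 kHz = 90 kHz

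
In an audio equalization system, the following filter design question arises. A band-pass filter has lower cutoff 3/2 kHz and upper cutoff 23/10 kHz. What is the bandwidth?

Bandwidth = f_high - f_low
= 23/10 kHz - 3/2 kHz = 4/5 kHz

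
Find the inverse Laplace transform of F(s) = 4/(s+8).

Standard pair: k/(s+a) <-> k*e^(-at)*u(t)
With k=4, a=8: f(t) = 4*e^(-8t)*u(t)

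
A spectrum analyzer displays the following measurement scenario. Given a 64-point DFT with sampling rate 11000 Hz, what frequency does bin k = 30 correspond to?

The frequency of DFT bin k is: f_k = k * f_s / N
f_30 = 30 * 11000 / 64 = 20625/4 Hz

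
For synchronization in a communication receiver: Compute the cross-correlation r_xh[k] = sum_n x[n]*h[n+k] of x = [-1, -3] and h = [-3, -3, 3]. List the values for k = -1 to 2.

Both sequences indexed from 0 and zero outside their support.
Lags with overlap: k = -1 to 2.
  r_xh[-1] = x[1]*h[0] = 9
  r_xh[0] = x[0]*h[0] + x[1]*h[1] = 12
  r_xh[1] = x[0]*h[1] + x[1]*h[2] = -6
  r_xh[2] = x[0]*h[2] = -3
r_xh = [9, 12, -6, -3] (for k = -1, ..., 2)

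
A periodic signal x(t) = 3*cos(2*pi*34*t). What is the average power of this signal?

Average power of A*cos(wt) is A^2/2.
P = 3^2 / 2 = 9/2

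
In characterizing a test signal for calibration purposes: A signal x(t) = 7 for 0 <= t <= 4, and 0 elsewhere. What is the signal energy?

Energy = integral of |x(t)|^2 dt over the signal duration
= 7^2 * 4 = 49 * 4 = 196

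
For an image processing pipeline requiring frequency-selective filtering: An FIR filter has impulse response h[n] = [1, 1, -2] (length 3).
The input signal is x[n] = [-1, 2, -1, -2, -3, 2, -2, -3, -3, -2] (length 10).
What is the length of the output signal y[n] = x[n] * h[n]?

For linear convolution, the output length is:
len(y) = len(x) + len(h) - 1 = 10 + 3 - 1 = 12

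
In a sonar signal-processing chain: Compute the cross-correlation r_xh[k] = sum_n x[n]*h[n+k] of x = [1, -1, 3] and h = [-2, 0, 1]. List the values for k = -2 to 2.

Both sequences indexed from 0 and zero outside their support.
Lags with overlap: k = -2 to 2.
  r_xh[-2] = x[2]*h[0] = -6
  r_xh[-1] = x[1]*h[0] + x[2]*h[1] = 2
  r_xh[0] = x[0]*h[0] + x[1]*h[1] + x[2]*h[2] = 1
  r_xh[1] = x[0]*h[1] + x[1]*h[2] = -1
  r_xh[2] = x[0]*h[2] = 1
r_xh = [-6, 2, 1, -1, 1] (for k = -2, ..., 2)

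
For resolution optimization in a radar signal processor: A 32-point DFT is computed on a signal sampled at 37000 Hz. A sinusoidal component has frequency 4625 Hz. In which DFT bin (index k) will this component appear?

DFT frequency resolution = f_s/N = 37000/32 = 4625/4 Hz
Bin index k = f_signal / resolution = 4625 / 4625/4 = 4
The signal frequency 4625 Hz falls in DFT bin k = 4.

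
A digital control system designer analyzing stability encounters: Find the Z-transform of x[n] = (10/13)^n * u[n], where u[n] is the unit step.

The Z-transform of a^n * u[n] is z/(z-a) for |z| > |a|.
Here a = 10/13, so X(z) = z/(z - (10/13)) = 13z/(13z - 10)
ROC: |z| > 10/13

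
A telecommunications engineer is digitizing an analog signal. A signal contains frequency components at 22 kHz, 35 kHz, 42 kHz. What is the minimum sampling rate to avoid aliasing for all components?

The highest frequency component is f_max = 42 kHz.
Nyquist rate = 2 * f_max = 2 * 42 kHz = 84 kHz.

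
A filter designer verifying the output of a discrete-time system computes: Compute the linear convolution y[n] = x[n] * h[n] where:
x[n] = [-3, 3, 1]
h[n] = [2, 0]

y[n] = sum_k x[k]*h[n-k]. Output length = len(x) + len(h) - 1 = 3 + 2 - 1 = 4.
y[0] = -3*2 = -6
y[1] = 3*2 + -3*0 = 6
y[2] = 1*2 + 3*0 = 2
y[3] = 1*0 = 0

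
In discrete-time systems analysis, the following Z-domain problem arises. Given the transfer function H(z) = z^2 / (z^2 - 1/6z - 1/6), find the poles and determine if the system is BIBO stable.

Poles are roots of the denominator: z^2 - 1/6z - 1/6 = 0.
Quadratic formula: z = [-(-1/6) +/- sqrt((-1/6)^2 - 4*(-1/6))] / 2
Discriminant = 1/36 + 2/3 = 25/36; sqrt = 5/6.
z = (1/6 +/- 5/6) / 2 => z = 1/2 or z = -1/3.
|p1| = 1/3, |p2| = 1/2.
For BIBO stability, all poles must lie inside the unit circle (|p| < 1).
System is STABLE since both |p| < 1.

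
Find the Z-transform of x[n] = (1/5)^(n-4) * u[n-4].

Time-shifting property: if X(z) = Z{x[n]}, then Z{x[n-d]} = z^(-d) * X(z)
X(z) = z/(z - 1/5) for x[n] = (1/5)^n * u[n]
Z{x[n-4]} = z^(-4) * z/(z - 1/5) = z^(-3)/(z - 1/5)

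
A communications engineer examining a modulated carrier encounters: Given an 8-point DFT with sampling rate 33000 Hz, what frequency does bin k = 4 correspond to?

The frequency of DFT bin k is: f_k = k * f_s / N
f_4 = 4 * 33000 / 8 = 16500 Hz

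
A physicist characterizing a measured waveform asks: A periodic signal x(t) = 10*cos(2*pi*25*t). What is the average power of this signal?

Average power of A*cos(wt) is A^2/2.
P = 10^2 / 2 = 100/2 = 50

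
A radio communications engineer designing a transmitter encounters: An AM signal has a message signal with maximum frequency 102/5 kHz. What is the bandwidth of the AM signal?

In AM (double-sideband), the bandwidth is twice the message frequency.
BW = 2 * f_m = 2 * 102/5 kHz = 204/5 kHz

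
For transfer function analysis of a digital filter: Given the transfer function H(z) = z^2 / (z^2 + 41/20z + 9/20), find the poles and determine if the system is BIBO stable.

Poles are roots of the denominator: z^2 + 41/20z + 9/20 = 0.
Quadratic formula: z = [-(41/20) +/- sqrt((41/20)^2 - 4*(9/20))] / 2
Discriminant = 1681/400 - 9/5 = 961/400; sqrt = 31/20.
z = (-41/20 +/- 31/20) / 2 => z = -1/4 or z = -9/5.
|p1| = 9/5, |p2| = 1/4.
For BIBO stability, all poles must lie inside the unit circle (|p| < 1).
System is UNSTABLE since at least one |p| >= 1.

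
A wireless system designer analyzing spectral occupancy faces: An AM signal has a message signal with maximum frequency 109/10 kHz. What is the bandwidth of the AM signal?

In AM (double-sideband), the bandwidth is twice the message frequency.
BW = 2 * f_m = 2 * 109/10 kHz = 109/5 kHz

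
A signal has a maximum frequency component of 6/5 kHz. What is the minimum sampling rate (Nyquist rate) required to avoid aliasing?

By the Nyquist-Shannon sampling theorem,
the minimum sampling rate (Nyquist rate) must be at least 2 * f_max.
Nyquist rate = 2 * 6/5 kHz = 12/5 kHz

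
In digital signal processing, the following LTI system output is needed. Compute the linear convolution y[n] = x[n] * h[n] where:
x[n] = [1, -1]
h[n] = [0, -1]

y[n] = sum_k x[k]*h[n-k]. Output length = len(x) + len(h) - 1 = 2 + 2 - 1 = 3.
y[0] = 1*0 = 0
y[1] = -1*0 + 1*-1 = -1
y[2] = -1*-1 = 1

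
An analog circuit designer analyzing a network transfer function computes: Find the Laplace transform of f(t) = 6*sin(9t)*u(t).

Standard pair: sin(wt)*u(t) <-> w/(s^2+w^2)
With w = 9: L{6*sin(9t)*u(t)} = 54/(s^2+81)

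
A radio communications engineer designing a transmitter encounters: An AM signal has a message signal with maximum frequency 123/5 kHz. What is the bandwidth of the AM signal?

In AM (double-sideband), the bandwidth is twice the message frequency.
BW = 2 * f_m = 2 * 123/5 kHz = 246/5 kHz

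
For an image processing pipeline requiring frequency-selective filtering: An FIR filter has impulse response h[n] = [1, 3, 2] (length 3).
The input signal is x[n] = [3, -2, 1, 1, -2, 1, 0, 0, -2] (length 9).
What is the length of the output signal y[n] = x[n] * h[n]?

For linear convolution, the output length is:
len(y) = len(x) + len(h) - 1 = 9 + 3 - 1 = 11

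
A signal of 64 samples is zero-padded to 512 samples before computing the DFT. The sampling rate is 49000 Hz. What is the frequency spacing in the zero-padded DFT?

Original DFT: N = 64, resolution = f_s/N = 49000/64 = 6125/8 Hz
Zero-padded DFT: N = 512, resolution = f_s/N = 49000/512 = 6125/64 Hz
Zero-padding interpolates the spectrum (finer frequency grid)
but does NOT improve the true spectral resolution (ability to resolve close frequencies).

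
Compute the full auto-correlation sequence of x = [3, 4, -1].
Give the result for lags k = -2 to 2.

r_xx[k] = sum_m x[m]*x[m+k], indexed from 0, for k = -2 to 2:
  r_xx[-2] = x[2]*x[0] = -3
  r_xx[-1] = x[1]*x[0] + x[2]*x[1] = 8
  r_xx[0] = x[0]*x[0] + x[1]*x[1] + x[2]*x[2] = 26
  r_xx[1] = x[0]*x[1] + x[1]*x[2] = 8
  r_xx[2] = x[0]*x[2] = -3
r_xx = [-3, 8, 26, 8, -3]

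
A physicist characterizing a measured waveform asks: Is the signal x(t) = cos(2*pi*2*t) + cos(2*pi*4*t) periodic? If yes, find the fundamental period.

f1 = 2 Hz, f2 = 4 Hz
Period T1 = 1/2, T2 = 1/4
Ratio T1/T2 = 4/2, which is rational.
The signal is periodic with fundamental period T = 1/GCD(2,4) = 1/2 s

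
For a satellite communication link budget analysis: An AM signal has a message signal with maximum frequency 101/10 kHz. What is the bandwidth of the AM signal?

In AM (double-sideband), the bandwidth is twice the message frequency.
BW = 2 * f_m = 2 * 101/10 kHz = 101/5 kHz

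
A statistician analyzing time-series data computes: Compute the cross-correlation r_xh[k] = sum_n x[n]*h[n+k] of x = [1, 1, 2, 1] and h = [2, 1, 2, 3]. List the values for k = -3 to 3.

Both sequences indexed from 0 and zero outside their support.
Lags with overlap: k = -3 to 3.
  r_xh[-3] = x[3]*h[0] = 2
  r_xh[-2] = x[2]*h[0] + x[3]*h[1] = 5
  r_xh[-1] = x[1]*h[0] + x[2]*h[1] + x[3]*h[2] = 6
  r_xh[0] = x[0]*h[0] + x[1]*h[1] + x[2]*h[2] + x[3]*h[3] = 10
  r_xh[1] = x[0]*h[1] + x[1]*h[2] + x[2]*h[3] = 9
  r_xh[2] = x[0]*h[2] + x[1]*h[3] = 5
  r_xh[3] = x[0]*h[3] = 3
r_xh = [2, 5, 6, 10, 9, 5, 3] (for k = -3, ..., 3)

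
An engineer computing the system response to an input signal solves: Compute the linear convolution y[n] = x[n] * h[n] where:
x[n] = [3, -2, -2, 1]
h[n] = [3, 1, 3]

y[n] = sum_k x[k]*h[n-k]. Output length = len(x) + len(h) - 1 = 4 + 3 - 1 = 6.
y[0] = 3*3 = 9
y[1] = -2*3 + 3*1 = -3
y[2] = -2*3 + -2*1 + 3*3 = 1
y[3] = 1*3 + -2*1 + -2*3 = -5
y[4] = 1*1 + -2*3 = -5
y[5] = 1*3 = 3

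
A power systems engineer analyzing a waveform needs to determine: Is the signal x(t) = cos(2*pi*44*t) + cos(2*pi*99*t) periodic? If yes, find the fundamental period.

f1 = 44 Hz, f2 = 99 Hz
Period T1 = 1/44, T2 = 1/99
Ratio T1/T2 = 99/44, which is rational.
The signal is periodic with fundamental period T = 1/GCD(44,99) = 1/11 s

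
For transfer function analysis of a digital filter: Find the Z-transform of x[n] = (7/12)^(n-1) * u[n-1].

Time-shifting property: if X(z) = Z{x[n]}, then Z{x[n-d]} = z^(-d) * X(z)
X(z) = z/(z - 7/12) for x[n] = (7/12)^n * u[n]
Z{x[n-1]} = z^(-1) * z/(z - 7/12) = 1/(z - 7/12)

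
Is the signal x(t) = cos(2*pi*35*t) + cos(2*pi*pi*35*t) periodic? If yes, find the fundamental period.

f1 = 35 Hz, f2 = 35*pi Hz
Ratio f2/f1 = pi, which is irrational.
Since the frequency ratio is irrational, no common period exists.
The signal is not periodic.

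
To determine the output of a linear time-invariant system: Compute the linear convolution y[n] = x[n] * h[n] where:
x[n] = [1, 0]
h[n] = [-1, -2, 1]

y[n] = sum_k x[k]*h[n-k]. Output length = len(x) + len(h) - 1 = 2 + 3 - 1 = 4.
y[0] = 1*-1 = -1
y[1] = 0*-1 + 1*-2 = -2
y[2] = 0*-2 + 1*1 = 1
y[3] = 0*1 = 0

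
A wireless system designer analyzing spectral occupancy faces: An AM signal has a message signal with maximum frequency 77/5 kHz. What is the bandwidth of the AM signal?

In AM (double-sideband), the bandwidth is twice the message frequency.
BW = 2 * f_m = 2 * 77/5 kHz = 154/5 kHz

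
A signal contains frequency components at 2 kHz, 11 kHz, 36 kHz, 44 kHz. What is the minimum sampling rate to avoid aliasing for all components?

The highest frequency component is f_max = 44 kHz.
Nyquist rate = 2 * f_max = 2 * 44 kHz = 88 kHz.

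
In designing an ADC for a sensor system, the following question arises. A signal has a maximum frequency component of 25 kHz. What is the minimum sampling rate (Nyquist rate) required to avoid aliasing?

By the Nyquist-Shannon sampling theorem,
the minimum sampling rate (Nyquist rate) must be at least 2 * f_max.
Nyquist rate = 2 * 25 kHz = 50 kHz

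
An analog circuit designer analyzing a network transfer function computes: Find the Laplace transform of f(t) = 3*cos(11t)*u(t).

Standard pair: cos(wt)*u(t) <-> s/(s^2+w^2)
With w = 11: L{3*cos(11t)*u(t)} = 3s/(s^2+121)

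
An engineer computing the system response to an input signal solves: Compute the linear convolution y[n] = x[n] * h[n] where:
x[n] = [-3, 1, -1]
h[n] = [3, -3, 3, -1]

y[n] = sum_k x[k]*h[n-k]. Output length = len(x) + len(h) - 1 = 3 + 4 - 1 = 6.
y[0] = -3*3 = -9
y[1] = 1*3 + -3*-3 = 12
y[2] = -1*3 + 1*-3 + -3*3 = -15
y[3] = -1*-3 + 1*3 + -3*-1 = 9
y[4] = -1*3 + 1*-1 = -4
y[5] = -1*-1 = 1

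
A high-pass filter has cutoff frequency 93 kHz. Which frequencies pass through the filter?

A high-pass filter passes all frequencies above the cutoff frequency 93 kHz and attenuates lower frequencies.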